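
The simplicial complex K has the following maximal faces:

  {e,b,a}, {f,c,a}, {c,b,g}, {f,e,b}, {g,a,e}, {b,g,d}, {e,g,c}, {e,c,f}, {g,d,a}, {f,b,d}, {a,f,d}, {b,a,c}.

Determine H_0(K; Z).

Order the vertices as a < b < c < d < e < f < g. Listing each simplex with vertices in this order, K has dimension 2 with simplices:

  0-simplices (7): a, b, c, d, e, f, g
  1-simplices (18): ab, ac, ad, ae, af, ag, bc, bd, be, bf, bg, ce, cf, cg, df, dg, ef, eg
  2-simplices (12): abc, abe, acf, adf, adg, aeg, bcg, bdf, bdg, bef, cef, ceg

Hence C_0 ≅ Z^7, C_1 ≅ Z^18, C_2 ≅ Z^12.

∂_1: C_1 → C_0 maps an edge to its endpoints' difference, ∂[p,q] = q − p.
The 7×18 boundary matrix has rank 6 and Smith normal form diag(1,1,1,1,1,1).

Boundary ∂_2: C_2 → C_1 maps a triangle to the signed sum of its edges. For instance
  ∂adg = dg − ag + ad,
  ∂bcg = cg − bg + bc.
The 18×12 boundary matrix has rank 12 and Smith normal form diag(1,1,1,1,1,1,1,1,1,1,1,2).

From H_k ≅ ker(∂_k) / im(∂_{k+1}) we obtain:

  H_0: rank C_0 − rank ∂_1 = 7 − 6 = 1, and the invariant factors of ∂_1 are all 1, so H_0 ≅ Z.

H_0 = Z.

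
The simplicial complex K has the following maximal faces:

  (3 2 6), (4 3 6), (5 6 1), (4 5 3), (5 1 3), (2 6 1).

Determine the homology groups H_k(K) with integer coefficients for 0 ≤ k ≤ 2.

Take the total order 1 < 2 < 3 < 4 < 5 < 6 on the vertex set. Then K (dimension 2) consists of the simplices:

  0-simplices (6): [1], [2], [3], [4], [5], [6]
  1-simplices (12): [1,2], [1,3], [1,5], [1,6], [2,3], [2,6], [3,4], [3,5], [3,6], [4,5], [4,6], [5,6]
  2-simplices (6): [1,2,6], [1,3,5], [1,5,6], [2,3,6], [3,4,5], [3,4,6]

so the chain groups are C_0 ≅ Z^6, C_1 ≅ Z^12, C_2 ≅ Z^6.

∂_1: C_1 → C_0 maps an edge to its endpoints' difference, ∂[p,q] = q − p. For instance
  ∂[1,2] = [2] − [1].
As a 6×12 matrix over Z this has rank 5, with invariant factors (1,1,1,1,1).

Boundary ∂_2: C_2 → C_1 acts by ∂[p,q,r] = [q,r] − [p,r] + [p,q]. For instance
  ∂[3,4,5] = [4,5] − [3,5] + [3,4],
  ∂[3,4,6] = [4,6] − [3,6] + [3,4].
As a 12×6 matrix over Z this has rank 6, with invariant factors (1,1,1,1,1,1).

Now H_k = ker ∂_k / im ∂_{k+1}, so:

  H_0: rank C_0 − rank ∂_1 = 6 − 5 = 1, and the invariant factors of ∂_1 are all 1, so H_0 = Z.
  H_1: rank ker ∂_1 − rank ∂_2 = (12 − 5) − 6 = 1, and the invariant factors of ∂_2 are all 1, so H_1 = Z.
  H_2: rank ker ∂_2 − rank ∂_3 = (6 − 6) − 0 = 0, and there is no ∂_3, so H_2 = 0.

H_0 ≅ Z,  H_1 ≅ Z,  H_2 = 0.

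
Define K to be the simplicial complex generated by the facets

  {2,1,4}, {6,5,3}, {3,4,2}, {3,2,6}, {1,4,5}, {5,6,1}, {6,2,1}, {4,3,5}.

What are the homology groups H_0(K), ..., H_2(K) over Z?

We work with the vertex ordering 1 < 2 < 3 < 4 < 5 < 6. The simplices of K, each written with vertices in increasing order, are:

  0-simplices (6): [1], [2], [3], [4], [5], [6]
  1-simplices (12): [1,2], [1,4], [1,5], [1,6], [2,3], [2,4], [2,6], [3,4], [3,5], [3,6], [4,5], [5,6]
  2-simplices (8): [1,2,4], [1,2,6], [1,4,5], [1,5,6], [2,3,4], [2,3,6], [3,4,5], [3,5,6]

so the chain groups are C_0 ≅ Z^6, C_1 ≅ Z^12, C_2 ≅ Z^8.

Boundary ∂_1: C_1 → C_0 is given by ∂[p,q] = [q] − [p]. For instance
  ∂[3,5] = [5] − [3].
As a 6×12 matrix over Z this has rank 5, with invariant factors (1,1,1,1,1).

∂_2: C_2 → C_1 acts by ∂[p,q,r] = [q,r] − [p,r] + [p,q]. For instance
  ∂[2,3,6] = [3,6] − [2,6] + [2,3],
  ∂[2,3,4] = [3,4] − [2,4] + [2,3].
The resulting 12×8 matrix has rank 7, and its Smith normal form has invariant factors (1,1,1,1,1,1,1).

Computing H_k = (kernel of ∂_k) / (image of ∂_{k+1}):

  H_0: rank C_0 − rank ∂_1 = 6 − 5 = 1, and the invariant factors of ∂_1 are all 1, so H_0 ≅ Z.
  H_1: rank ker ∂_1 − rank ∂_2 = (12 − 5) − 7 = 0, and the invariant factors of ∂_2 are all 1, so H_1 ≅ 0.
  H_2: rank ker ∂_2 − rank ∂_3 = (8 − 7) − 0 = 1, and there is no ∂_3, so H_2 ≅ Z.

H_0 = Z,  H_1 = 0,  H_2 = Z.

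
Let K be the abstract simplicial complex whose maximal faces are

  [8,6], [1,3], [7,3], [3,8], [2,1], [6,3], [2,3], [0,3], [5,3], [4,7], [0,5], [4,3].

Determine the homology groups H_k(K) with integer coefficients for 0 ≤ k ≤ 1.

H_0 ≅ Z,  H_1 ≅ Z^4.

Take the total order 0 < 1 < 2 < 3 < 4 < 5 < 6 < 7 < 8 on the vertex set. Then K (dimension 1) consists of the simplices:

  0-simplices (9): [0], [1], [2], [3], [4], [5], [6], [7], [8]
  1-simplices (12): [0,3], [0,5], [1,2], [1,3], [2,3], [3,4], [3,5], [3,6], [3,7], [3,8], [4,7], [6,8]

giving chain groups C_0 ≅ Z^9, C_1 ≅ Z^12.

The boundary map ∂_1: C_1 → C_0 maps an edge to its endpoints' difference, ∂[p,q] = q − p.
This gives a 9×12 integer matrix of rank 8; reducing to Smith normal form yields diagonal entries (1,1,1,1,1,1,1,1).

Now H_k = ker ∂_k / im ∂_{k+1}, so:

  H_0: rank C_0 − rank ∂_1 = 9 − 8 = 1, and the invariant factors of ∂_1 are all 1, so H_0 = Z.
  H_1: rank ker ∂_1 − rank ∂_2 = (12 − 8) − 0 = 4, and there is no ∂_2, so H_1 = Z^4.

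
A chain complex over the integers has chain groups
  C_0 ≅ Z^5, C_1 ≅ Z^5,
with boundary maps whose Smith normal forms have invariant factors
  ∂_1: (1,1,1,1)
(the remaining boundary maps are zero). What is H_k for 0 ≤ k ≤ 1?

H_0 ≅ Z,  H_1 ≅ Z.

H_0: b_0 = 5 − 0 − 4 = 1; torsion from ∂_1 factors > 1: none. So H_0 ≅ Z.
H_1: b_1 = 5 − 4 − 0 = 1; torsion from ∂_2 factors > 1: none. So H_1 ≅ Z.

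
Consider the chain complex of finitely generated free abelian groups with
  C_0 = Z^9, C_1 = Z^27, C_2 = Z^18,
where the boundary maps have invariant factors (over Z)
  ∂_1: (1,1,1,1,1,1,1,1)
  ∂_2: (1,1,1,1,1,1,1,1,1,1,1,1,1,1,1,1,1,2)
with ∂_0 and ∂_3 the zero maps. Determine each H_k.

H_0: b_0 = 9 − 0 − 8 = 1; torsion from ∂_1 factors > 1: none. So H_0 = Z.
H_1: b_1 = 27 − 8 − 18 = 1; torsion from ∂_2 factors > 1: [2]. So H_1 = Z ⊕ Z_2.
H_2: b_2 = 18 − 18 − 0 = 0; torsion from ∂_3 factors > 1: none. So H_2 = 0.

H_0 = Z,  H_1 = Z ⊕ Z_2,  H_2 = 0.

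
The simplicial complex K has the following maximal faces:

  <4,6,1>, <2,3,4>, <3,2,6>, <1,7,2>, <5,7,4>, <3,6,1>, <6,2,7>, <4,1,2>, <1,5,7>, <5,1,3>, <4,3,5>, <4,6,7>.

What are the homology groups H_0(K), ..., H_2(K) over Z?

We work with the vertex ordering 1 < 2 < 3 < 4 < 5 < 6 < 7. The simplices of K, each written with vertices in increasing order, are:

  0-simplices (7): [1], [2], [3], [4], [5], [6], [7]
  1-simplices (18): [1,2], [1,3], [1,4], [1,5], [1,6], [1,7], [2,3], [2,4], [2,6], [2,7], [3,4], [3,5], [3,6], [4,5], [4,6], [4,7], [5,7], [6,7]
  2-simplices (12): [1,2,4], [1,2,7], [1,3,5], [1,3,6], [1,4,6], [1,5,7], [2,3,4], [2,3,6], [2,6,7], [3,4,5], [4,5,7], [4,6,7]

Hence C_0 ≅ Z^7, C_1 ≅ Z^18, C_2 ≅ Z^12.

Boundary ∂_1: C_1 → C_0 is given by ∂[p,q] = [q] − [p]. For instance
  ∂[1,3] = [3] − [1].
As a 7×18 matrix over Z this has rank 6, with invariant factors (1,1,1,1,1,1).

The boundary map ∂_2: C_2 → C_1 maps a triangle to the signed sum of its edges. For instance
  ∂[1,5,7] = [5,7] − [1,7] + [1,5],
  ∂[2,3,6] = [3,6] − [2,6] + [2,3].
The 18×12 boundary matrix has rank 12 and Smith normal form diag(1,1,1,1,1,1,1,1,1,1,1,2).

From H_k ≅ ker(∂_k) / im(∂_{k+1}) we obtain:

  H_0: rank C_0 − rank ∂_1 = 7 − 6 = 1, and the invariant factors of ∂_1 are all 1, so H_0 = Z.
  H_1: rank ker ∂_1 − rank ∂_2 = (18 − 6) − 12 = 0, and ∂_2 has invariant factor 2 > 1, so H_1 = Z_2.
  H_2: rank ker ∂_2 − rank ∂_3 = (12 − 12) − 0 = 0, and there is no ∂_3, so H_2 = 0.

H_0 ≅ Z,  H_1 ≅ Z_2,  H_2 = 0.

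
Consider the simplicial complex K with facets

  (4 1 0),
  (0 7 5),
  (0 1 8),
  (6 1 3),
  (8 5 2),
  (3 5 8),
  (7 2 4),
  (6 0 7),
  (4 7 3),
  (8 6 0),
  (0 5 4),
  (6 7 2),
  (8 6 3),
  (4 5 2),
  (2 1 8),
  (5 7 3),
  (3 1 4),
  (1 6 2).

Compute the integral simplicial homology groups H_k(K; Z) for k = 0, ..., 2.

Order the vertices as 0 < 1 < 2 < 3 < 4 < 5 < 6 < 7 < 8. Listing each simplex with vertices in this order, K has dimension 2 with simplices:

  0-simplices (9): [0], [1], [2], [3], [4], [5], [6], [7], [8]
  1-simplices (27): (27 of them)
  2-simplices (18): [0,1,4], [0,1,8], [0,4,5], [0,5,7], [0,6,7], [0,6,8], [1,2,6], [1,2,8], [1,3,4], [1,3,6], [2,4,5], [2,4,7], [2,5,8], [2,6,7], [3,4,7], [3,5,7], [3,5,8], [3,6,8]

Hence C_0 ≅ Z^9, C_1 ≅ Z^27, C_2 ≅ Z^18.

The boundary map ∂_1: C_1 → C_0 sends each edge [p,q] (with p < q) to q − p. For instance
  ∂[1,6] = [6] − [1].
This gives a 9×27 integer matrix of rank 8; reducing to Smith normal form yields diagonal entries (1,1,1,1,1,1,1,1).

Boundary ∂_2: C_2 → C_1 sends each 2-simplex [p,q,r] to [q,r] − [p,r] + [p,q]. For instance
  ∂[1,3,4] = [3,4] − [1,4] + [1,3],
  ∂[1,2,8] = [2,8] − [1,8] + [1,2].
The resulting 27×18 matrix has rank 18, and its Smith normal form has invariant factors (1,1,1,1,1,1,1,1,1,1,1,1,1,1,1,1,1,2).

Computing H_k = (kernel of ∂_k) / (image of ∂_{k+1}):

  H_0: rank C_0 − rank ∂_1 = 9 − 8 = 1, and the invariant factors of ∂_1 are all 1, so H_0 ≅ Z.
  H_1: rank ker ∂_1 − rank ∂_2 = (27 − 8) − 18 = 1, and ∂_2 has invariant factor 2 > 1, so H_1 ≅ Z ⊕ Z/2Z.
  H_2: rank ker ∂_2 − rank ∂_3 = (18 − 18) − 0 = 0, and there is no ∂_3, so H_2 ≅ 0.

H_0 = Z,  H_1 = Z ⊕ Z/2Z,  H_2 = 0.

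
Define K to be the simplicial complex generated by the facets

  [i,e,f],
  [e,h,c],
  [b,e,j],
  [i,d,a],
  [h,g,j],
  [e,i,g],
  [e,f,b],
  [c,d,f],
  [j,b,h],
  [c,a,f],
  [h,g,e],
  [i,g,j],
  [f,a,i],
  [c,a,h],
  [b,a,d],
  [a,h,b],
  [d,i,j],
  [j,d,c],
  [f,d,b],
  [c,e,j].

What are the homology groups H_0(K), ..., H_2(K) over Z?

Fix the vertex order a < b < c < d < e < f < g < h < i < j and write every simplex with vertices in increasing order. Then dim K = 2 and the simplices of K are:

  0-simplices (10): a, b, c, d, e, f, g, h, i, j
  1-simplices (30): ab, ac, ad, af, ah, ai, bd, be, bf, bh, bj, cd, ce, cf, ch, cj, df, di, dj, ef, eg, eh, ei, ej, fi, gh, gi, gj, hj, ij
  2-simplices (20): abd, abh, acf, ach, adi, afi, bdf, bef, bej, bhj, cdf, cdj, ceh, cej, dij, efi, egh, egi, ghj, gij

Hence C_0 ≅ Z^10, C_1 ≅ Z^30, C_2 ≅ Z^20.

Boundary ∂_1: C_1 → C_0 sends each edge [p,q] (with p < q) to q − p.
As a 10×30 matrix over Z this has rank 9, with invariant factors (1,1,1,1,1,1,1,1,1).

The boundary map ∂_2: C_2 → C_1 acts by ∂[p,q,r] = [q,r] − [p,r] + [p,q]. For instance
  ∂acf = cf − af + ac,
  ∂egi = gi − ei + eg.
This gives a 30×20 integer matrix of rank 20; reducing to Smith normal form yields diagonal entries (1,1,1,1,1,1,1,1,1,1,1,1,1,1,1,1,1,1,1,2).

Now H_k = ker ∂_k / im ∂_{k+1}, so:

  H_0: rank C_0 − rank ∂_1 = 10 − 9 = 1, and the invariant factors of ∂_1 are all 1, so H_0 = Z.
  H_1: rank ker ∂_1 − rank ∂_2 = (30 − 9) − 20 = 1, and ∂_2 has invariant factor 2 > 1, so H_1 = Z ⊕ Z/2.
  H_2: rank ker ∂_2 − rank ∂_3 = (20 − 20) − 0 = 0, and there is no ∂_3, so H_2 = 0.

As a check, the Euler characteristic is 10 − 30 + 20 = 0, which agrees with 1 − 1 + 0 = 0.

H_0 = Z,  H_1 = Z ⊕ Z/2,  H_2 = 0.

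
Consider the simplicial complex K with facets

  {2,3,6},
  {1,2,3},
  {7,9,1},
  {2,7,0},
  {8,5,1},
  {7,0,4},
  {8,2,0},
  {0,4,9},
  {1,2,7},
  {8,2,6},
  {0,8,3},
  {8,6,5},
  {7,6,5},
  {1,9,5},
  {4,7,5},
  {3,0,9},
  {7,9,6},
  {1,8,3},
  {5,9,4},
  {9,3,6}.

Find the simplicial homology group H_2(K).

K has 10 vertices, 30 edges, 20 triangles.
rank ∂_2 = 20, rank ∂_3 = 0 ⇒ b_2 = 20 − 20 − 0 = 0. So H_2 = 0.

H_2 = 0.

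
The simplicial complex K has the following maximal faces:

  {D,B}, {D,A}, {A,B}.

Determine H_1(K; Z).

Take the total order A < B < D on the vertex set. Then K (dimension 1) consists of the simplices:

  0-simplices (3): A, B, D
  1-simplices (3): AB, AD, BD

Hence C_0 ≅ Z^3, C_1 ≅ Z^3.

Boundary ∂_1: C_1 → C_0 is given by ∂[p,q] = [q] − [p].
The resulting 3×3 matrix has rank 2, and its Smith normal form has invariant factors (1,1).

Now H_k = ker ∂_k / im ∂_{k+1}, so:

  H_1: rank ker ∂_1 − rank ∂_2 = (3 − 2) − 0 = 1, and there is no ∂_2, so H_1 = Z.

(K is a triangulation of the circle S^1.)

H_1 ≅ Z.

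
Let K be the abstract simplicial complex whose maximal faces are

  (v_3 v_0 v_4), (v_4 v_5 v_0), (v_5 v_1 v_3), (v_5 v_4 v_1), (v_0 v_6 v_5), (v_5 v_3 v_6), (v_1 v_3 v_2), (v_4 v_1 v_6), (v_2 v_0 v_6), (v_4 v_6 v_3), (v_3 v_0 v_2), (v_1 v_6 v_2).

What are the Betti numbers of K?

b_0 = 1, b_1 = 0, b_2 = 0.

Order the vertices as v_0 < v_1 < v_2 < v_3 < v_4 < v_5 < v_6. Listing each simplex with vertices in this order, K has dimension 2 with simplices:

  0-simplices (7): [v_0], [v_1], [v_2], [v_3], [v_4], [v_5], [v_6]
  1-simplices (18): (18 of them)
  2-simplices (12): (12 of them)

Hence C_0 ≅ Z^7, C_1 ≅ Z^18, C_2 ≅ Z^12.

The boundary map ∂_1: C_1 → C_0 maps an edge to its endpoints' difference, ∂[p,q] = q − p. For instance
  ∂[v_4,v_6] = [v_6] − [v_4].
This gives a 7×18 integer matrix of rank 6; reducing to Smith normal form yields diagonal entries (1,1,1,1,1,1).

∂_2: C_2 → C_1 acts by ∂[p,q,r] = [q,r] − [p,r] + [p,q]. For instance
  ∂[v_3,v_4,v_6] = [v_4,v_6] − [v_3,v_6] + [v_3,v_4],
  ∂[v_0,v_3,v_4] = [v_3,v_4] − [v_0,v_4] + [v_0,v_3].
The resulting 18×12 matrix has rank 12, and its Smith normal form has invariant factors (1,1,1,1,1,1,1,1,1,1,1,2).

Now H_k = ker ∂_k / im ∂_{k+1}, so:

  H_0: rank C_0 − rank ∂_1 = 7 − 6 = 1, and the invariant factors of ∂_1 are all 1, so H_0 = Z.
  H_1: rank ker ∂_1 − rank ∂_2 = (18 − 6) − 12 = 0, and ∂_2 has invariant factor 2 > 1, so H_1 = Z/2.
  H_2: rank ker ∂_2 − rank ∂_3 = (12 − 12) − 0 = 0, and there is no ∂_3, so H_2 = 0.

Hence the Betti numbers are b_0 = 1, b_1 = 0, b_2 = 0.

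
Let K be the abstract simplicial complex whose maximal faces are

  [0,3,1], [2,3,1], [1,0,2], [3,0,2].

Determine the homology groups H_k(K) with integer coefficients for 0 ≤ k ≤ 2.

We work with the vertex ordering 0 < 1 < 2 < 3. The simplices of K, each written with vertices in increasing order, are:

  0-simplices (4): [0], [1], [2], [3]
  1-simplices (6): [0,1], [0,2], [0,3], [1,2], [1,3], [2,3]
  2-simplices (4): [0,1,2], [0,1,3], [0,2,3], [1,2,3]

Hence C_0 ≅ Z^4, C_1 ≅ Z^6, C_2 ≅ Z^4.

Boundary ∂_1: C_1 → C_0 maps an edge to its endpoints' difference, ∂[p,q] = q − p. For instance
  ∂[0,2] = [2] − [0].
The 4×6 boundary matrix has rank 3 and Smith normal form diag(1,1,1).

∂_2: C_2 → C_1 maps a triangle to the signed sum of its edges. For instance
  ∂[0,1,2] = [1,2] − [0,2] + [0,1],
  ∂[1,2,3] = [2,3] − [1,3] + [1,2].
The 6×4 boundary matrix has rank 3 and Smith normal form diag(1,1,1).

Now H_k = ker ∂_k / im ∂_{k+1}, so:

  H_0: rank C_0 − rank ∂_1 = 4 − 3 = 1, and the invariant factors of ∂_1 are all 1, so H_0 = Z.
  H_1: rank ker ∂_1 − rank ∂_2 = (6 − 3) − 3 = 0, and the invariant factors of ∂_2 are all 1, so H_1 = 0.
  H_2: rank ker ∂_2 − rank ∂_3 = (4 − 3) − 0 = 1, and there is no ∂_3, so H_2 = Z.

As a check, the Euler characteristic is 4 − 6 + 4 = 2, which agrees with 1 − 0 + 1 = 2.

H_0 ≅ Z,  H_1 = 0,  H_2 ≅ Z.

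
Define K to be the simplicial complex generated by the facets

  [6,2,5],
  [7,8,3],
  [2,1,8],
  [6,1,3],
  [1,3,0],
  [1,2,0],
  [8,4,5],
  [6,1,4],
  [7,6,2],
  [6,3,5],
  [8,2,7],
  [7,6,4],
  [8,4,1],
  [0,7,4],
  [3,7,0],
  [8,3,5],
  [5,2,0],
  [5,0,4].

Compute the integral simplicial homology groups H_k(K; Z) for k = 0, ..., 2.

H_0 ≅ Z,  H_1 ≅ Z^2,  H_2 ≅ Z.

We work with the vertex ordering 0 < 1 < 2 < 3 < 4 < 5 < 6 < 7 < 8. The simplices of K, each written with vertices in increasing order, are:

  0-simplices (9): [0], [1], [2], [3], [4], [5], [6], [7], [8]
  1-simplices (27): (27 of them)
  2-simplices (18): [0,1,2], [0,1,3], [0,2,5], [0,3,7], [0,4,5], [0,4,7], [1,2,8], [1,3,6], [1,4,6], [1,4,8], [2,5,6], [2,6,7], [2,7,8], [3,5,6], [3,5,8], [3,7,8], [4,5,8], [4,6,7]

so the chain groups are C_0 ≅ Z^9, C_1 ≅ Z^27, C_2 ≅ Z^18.

∂_1: C_1 → C_0 is given by ∂[p,q] = [q] − [p]. For instance
  ∂[1,2] = [2] − [1].
This gives a 9×27 integer matrix of rank 8; reducing to Smith normal form yields diagonal entries (1,1,1,1,1,1,1,1).

Boundary ∂_2: C_2 → C_1 maps a triangle to the signed sum of its edges. For instance
  ∂[3,5,6] = [5,6] − [3,6] + [3,5],
  ∂[4,5,8] = [5,8] − [4,8] + [4,5].
The resulting 27×18 matrix has rank 17, and its Smith normal form has invariant factors (1,1,1,1,1,1,1,1,1,1,1,1,1,1,1,1,1).

Now H_k = ker ∂_k / im ∂_{k+1}, so:

  H_0: rank C_0 − rank ∂_1 = 9 − 8 = 1, and the invariant factors of ∂_1 are all 1, so H_0 ≅ Z.
  H_1: rank ker ∂_1 − rank ∂_2 = (27 − 8) − 17 = 2, and the invariant factors of ∂_2 are all 1, so H_1 ≅ Z^2.
  H_2: rank ker ∂_2 − rank ∂_3 = (18 − 17) − 0 = 1, and there is no ∂_3, so H_2 ≅ Z.

As a check, the Euler characteristic is 9 − 27 + 18 = 0, which agrees with 1 − 2 + 1 = 0.
(K is a triangulation of the torus T^2.)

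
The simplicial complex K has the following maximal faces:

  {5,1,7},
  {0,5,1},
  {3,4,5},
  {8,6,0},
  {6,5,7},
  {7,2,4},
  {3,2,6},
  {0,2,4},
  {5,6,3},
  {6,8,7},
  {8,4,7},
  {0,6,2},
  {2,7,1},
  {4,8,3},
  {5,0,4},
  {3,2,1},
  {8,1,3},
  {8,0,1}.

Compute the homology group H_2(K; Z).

H_2 ≅ Z.

K has 9 vertices, 27 edges, 18 triangles.
rank ∂_2 = 17, rank ∂_3 = 0 ⇒ b_2 = 18 − 17 − 0 = 1. So H_2 = Z.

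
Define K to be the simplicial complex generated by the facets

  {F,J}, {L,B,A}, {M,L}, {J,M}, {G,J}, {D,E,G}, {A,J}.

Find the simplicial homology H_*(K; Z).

H_0 ≅ Z,  H_1 ≅ Z,  H_2 = 0.

Order the vertices as A < B < D < E < F < G < J < L < M. Listing each simplex with vertices in this order, K has dimension 2 with simplices:

  0-simplices (9): A, B, D, E, F, G, J, L, M
  1-simplices (11): AB, AJ, AL, BL, DE, DG, EG, FJ, GJ, JM, LM
  2-simplices (2): ABL, DEG

Hence C_0 ≅ Z^9, C_1 ≅ Z^11, C_2 ≅ Z^2.

Boundary ∂_1: C_1 → C_0 is given by ∂[p,q] = [q] − [p].
As a 9×11 matrix over Z this has rank 8, with invariant factors (1,1,1,1,1,1,1,1).

The boundary map ∂_2: C_2 → C_1 acts by ∂[p,q,r] = [q,r] − [p,r] + [p,q]. For instance
  ∂ABL = BL − AL + AB,
  ∂DEG = EG − DG + DE.
The 11×2 boundary matrix has rank 2 and Smith normal form diag(1,1).

Now H_k = ker ∂_k / im ∂_{k+1}, so:

  H_0: rank C_0 − rank ∂_1 = 9 − 8 = 1, and the invariant factors of ∂_1 are all 1, so H_0 = Z.
  H_1: rank ker ∂_1 − rank ∂_2 = (11 − 8) − 2 = 1, and the invariant factors of ∂_2 are all 1, so H_1 = Z.
  H_2: rank ker ∂_2 − rank ∂_3 = (2 − 2) − 0 = 0, and there is no ∂_3, so H_2 = 0.

As a check, the Euler characteristic is 9 − 11 + 2 = 0, which agrees with 1 − 1 + 0 = 0.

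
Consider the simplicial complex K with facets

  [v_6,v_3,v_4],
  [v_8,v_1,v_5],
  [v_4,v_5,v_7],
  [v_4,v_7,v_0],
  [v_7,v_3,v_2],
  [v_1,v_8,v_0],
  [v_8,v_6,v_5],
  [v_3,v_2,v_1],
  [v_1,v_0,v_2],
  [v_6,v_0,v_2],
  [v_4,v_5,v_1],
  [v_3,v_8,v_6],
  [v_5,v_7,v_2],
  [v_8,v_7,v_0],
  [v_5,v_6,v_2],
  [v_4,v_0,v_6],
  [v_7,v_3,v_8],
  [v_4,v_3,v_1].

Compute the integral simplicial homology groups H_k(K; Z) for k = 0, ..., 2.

H_0 ≅ Z,  H_1 ≅ Z^2,  H_2 ≅ Z.

We work with the vertex ordering v_0 < v_1 < v_2 < v_3 < v_4 < v_5 < v_6 < v_7 < v_8. The simplices of K, each written with vertices in increasing order, are:

  0-simplices (9): [v_0], [v_1], [v_2], [v_3], [v_4], [v_5], [v_6], [v_7], [v_8]
  1-simplices (27): (27 of them)
  2-simplices (18): (18 of them)

giving chain groups C_0 ≅ Z^9, C_1 ≅ Z^27, C_2 ≅ Z^18.

Boundary ∂_1: C_1 → C_0 is given by ∂[p,q] = [q] − [p]. For instance
  ∂[v_0,v_7] = [v_7] − [v_0].
The resulting 9×27 matrix has rank 8, and its Smith normal form has invariant factors (1,1,1,1,1,1,1,1).

∂_2: C_2 → C_1 maps a triangle to the signed sum of its edges. For instance
  ∂[v_0,v_4,v_6] = [v_4,v_6] − [v_0,v_6] + [v_0,v_4],
  ∂[v_0,v_2,v_6] = [v_2,v_6] − [v_0,v_6] + [v_0,v_2].
As a 27×18 matrix over Z this has rank 17, with invariant factors (1,1,1,1,1,1,1,1,1,1,1,1,1,1,1,1,1).

Reading off H_k = ker ∂_k / im ∂_{k+1}:

  H_0: rank C_0 − rank ∂_1 = 9 − 8 = 1, and the invariant factors of ∂_1 are all 1, so H_0 ≅ Z.
  H_1: rank ker ∂_1 − rank ∂_2 = (27 − 8) − 17 = 2, and the invariant factors of ∂_2 are all 1, so H_1 ≅ Z^2.
  H_2: rank ker ∂_2 − rank ∂_3 = (18 − 17) − 0 = 1, and there is no ∂_3, so H_2 ≅ Z.

(K is a triangulation of the torus T^2.)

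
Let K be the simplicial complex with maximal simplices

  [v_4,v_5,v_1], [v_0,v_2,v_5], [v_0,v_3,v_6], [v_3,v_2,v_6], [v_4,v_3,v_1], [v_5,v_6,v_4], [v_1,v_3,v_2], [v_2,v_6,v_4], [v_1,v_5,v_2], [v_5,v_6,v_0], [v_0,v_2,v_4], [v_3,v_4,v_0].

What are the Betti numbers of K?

K has 7 vertices, 18 edges, 12 triangles.
rank ∂_0 = 0, rank ∂_1 = 6 ⇒ b_0 = 7 − 0 − 6 = 1; all invariant factors of ∂_1 are 1 so no torsion. So H_0 ≅ Z.
rank ∂_1 = 6, rank ∂_2 = 12 ⇒ b_1 = 18 − 6 − 12 = 0; ∂_2 has invariant factor(s) [2] giving torsion. So H_1 ≅ Z/2.
rank ∂_2 = 12, rank ∂_3 = 0 ⇒ b_2 = 12 − 12 − 0 = 0. So H_2 ≅ 0.

b_0 = 1, b_1 = 0, b_2 = 0.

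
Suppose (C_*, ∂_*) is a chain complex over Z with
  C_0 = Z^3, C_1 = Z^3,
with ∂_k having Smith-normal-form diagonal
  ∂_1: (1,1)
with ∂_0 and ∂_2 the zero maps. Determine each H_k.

H_0 ≅ Z,  H_1 ≅ Z.

H_0: b_0 = 3 − 0 − 2 = 1; torsion from ∂_1 factors > 1: none. So H_0 ≅ Z.
H_1: b_1 = 3 − 2 − 0 = 1; torsion from ∂_2 factors > 1: none. So H_1 ≅ Z.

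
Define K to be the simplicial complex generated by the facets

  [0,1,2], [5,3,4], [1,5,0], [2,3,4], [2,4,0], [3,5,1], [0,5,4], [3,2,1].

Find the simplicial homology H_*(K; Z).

Fix the vertex order 0 < 1 < 2 < 3 < 4 < 5 and write every simplex with vertices in increasing order. Then dim K = 2 and the simplices of K are:

  0-simplices (6): [0], [1], [2], [3], [4], [5]
  1-simplices (12): [0,1], [0,2], [0,4], [0,5], [1,2], [1,3], [1,5], [2,3], [2,4], [3,4], [3,5], [4,5]
  2-simplices (8): [0,1,2], [0,1,5], [0,2,4], [0,4,5], [1,2,3], [1,3,5], [2,3,4], [3,4,5]

Hence C_0 ≅ Z^6, C_1 ≅ Z^12, C_2 ≅ Z^8.

The boundary map ∂_1: C_1 → C_0 maps an edge to its endpoints' difference, ∂[p,q] = q − p.
As a 6×12 matrix over Z this has rank 5, with invariant factors (1,1,1,1,1).

Boundary ∂_2: C_2 → C_1 sends each 2-simplex [p,q,r] to [q,r] − [p,r] + [p,q]. For instance
  ∂[1,2,3] = [2,3] − [1,3] + [1,2],
  ∂[1,3,5] = [3,5] − [1,5] + [1,3].
The resulting 12×8 matrix has rank 7, and its Smith normal form has invariant factors (1,1,1,1,1,1,1).

Computing H_k = (kernel of ∂_k) / (image of ∂_{k+1}):

  H_0: rank C_0 − rank ∂_1 = 6 − 5 = 1, and the invariant factors of ∂_1 are all 1, so H_0 = Z.
  H_1: rank ker ∂_1 − rank ∂_2 = (12 − 5) − 7 = 0, and the invariant factors of ∂_2 are all 1, so H_1 = 0.
  H_2: rank ker ∂_2 − rank ∂_3 = (8 − 7) − 0 = 1, and there is no ∂_3, so H_2 = Z.

As a check, the Euler characteristic is 6 − 12 + 8 = 2, which agrees with 1 − 0 + 1 = 2.

H_0 ≅ Z,  H_1 = 0,  H_2 ≅ Z.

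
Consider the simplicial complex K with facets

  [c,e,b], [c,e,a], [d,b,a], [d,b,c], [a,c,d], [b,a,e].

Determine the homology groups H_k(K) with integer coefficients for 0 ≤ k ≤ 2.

H_0 ≅ Z,  H_1 = 0,  H_2 ≅ Z.

We work with the vertex ordering a < b < c < d < e. The simplices of K, each written with vertices in increasing order, are:

  0-simplices (5): a, b, c, d, e
  1-simplices (9): ab, ac, ad, ae, bc, bd, be, cd, ce
  2-simplices (6): abd, abe, acd, ace, bcd, bce

giving chain groups C_0 ≅ Z^5, C_1 ≅ Z^9, C_2 ≅ Z^6.

Boundary ∂_1: C_1 → C_0 maps an edge to its endpoints' difference, ∂[p,q] = q − p.
The 5×9 boundary matrix has rank 4 and Smith normal form diag(1,1,1,1).

∂_2: C_2 → C_1 acts by ∂[p,q,r] = [q,r] − [p,r] + [p,q]. For instance
  ∂bcd = cd − bd + bc,
  ∂acd = cd − ad + ac.
This gives a 9×6 integer matrix of rank 5; reducing to Smith normal form yields diagonal entries (1,1,1,1,1).

Reading off H_k = ker ∂_k / im ∂_{k+1}:

  H_0: rank C_0 − rank ∂_1 = 5 − 4 = 1, and the invariant factors of ∂_1 are all 1, so H_0 = Z.
  H_1: rank ker ∂_1 − rank ∂_2 = (9 − 4) − 5 = 0, and the invariant factors of ∂_2 are all 1, so H_1 = 0.
  H_2: rank ker ∂_2 − rank ∂_3 = (6 − 5) − 0 = 1, and there is no ∂_3, so H_2 = Z.

As a check, the Euler characteristic is 5 − 9 + 6 = 2, which agrees with 1 − 0 + 1 = 2.
(K is a triangulation of the 2-sphere S^2.)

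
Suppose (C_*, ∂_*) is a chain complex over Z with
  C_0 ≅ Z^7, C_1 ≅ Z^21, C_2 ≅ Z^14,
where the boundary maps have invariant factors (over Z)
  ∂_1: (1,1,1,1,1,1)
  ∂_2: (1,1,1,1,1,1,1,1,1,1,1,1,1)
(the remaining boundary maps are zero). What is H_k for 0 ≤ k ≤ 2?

H_0: b_0 = 7 − 0 − 6 = 1; torsion from ∂_1 factors > 1: none. So H_0 ≅ Z.
H_1: b_1 = 21 − 6 − 13 = 2; torsion from ∂_2 factors > 1: none. So H_1 ≅ Z^2.
H_2: b_2 = 14 − 13 − 0 = 1; torsion from ∂_3 factors > 1: none. So H_2 ≅ Z.

H_0 ≅ Z,  H_1 ≅ Z^2,  H_2 ≅ Z.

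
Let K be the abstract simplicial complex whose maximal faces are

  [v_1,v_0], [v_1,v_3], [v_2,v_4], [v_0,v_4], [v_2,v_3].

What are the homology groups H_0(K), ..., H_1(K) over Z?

K has 5 vertices, 5 edges.
rank ∂_0 = 0, rank ∂_1 = 4 ⇒ b_0 = 5 − 0 − 4 = 1; all invariant factors of ∂_1 are 1 so no torsion. So H_0 = Z.
rank ∂_1 = 4, rank ∂_2 = 0 ⇒ b_1 = 5 − 4 − 0 = 1. So H_1 = Z.

H_0 ≅ Z,  H_1 ≅ Z.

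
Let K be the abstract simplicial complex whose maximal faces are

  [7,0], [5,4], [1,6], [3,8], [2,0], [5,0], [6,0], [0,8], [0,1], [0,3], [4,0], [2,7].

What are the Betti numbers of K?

b_0 = 1, b_1 = 4.

Fix the vertex order 0 < 1 < 2 < 3 < 4 < 5 < 6 < 7 < 8 and write every simplex with vertices in increasing order. Then dim K = 1 and the simplices of K are:

  0-simplices (9): [0], [1], [2], [3], [4], [5], [6], [7], [8]
  1-simplices (12): [0,1], [0,2], [0,3], [0,4], [0,5], [0,6], [0,7], [0,8], [1,6], [2,7], [3,8], [4,5]

so the chain groups are C_0 ≅ Z^9, C_1 ≅ Z^12.

The boundary map ∂_1: C_1 → C_0 is given by ∂[p,q] = [q] − [p]. For instance
  ∂[0,1] = [1] − [0].
The resulting 9×12 matrix has rank 8, and its Smith normal form has invariant factors (1,1,1,1,1,1,1,1).

Computing H_k = (kernel of ∂_k) / (image of ∂_{k+1}):

  H_0: rank C_0 − rank ∂_1 = 9 − 8 = 1, and the invariant factors of ∂_1 are all 1, so H_0 ≅ Z.
  H_1: rank ker ∂_1 − rank ∂_2 = (12 − 8) − 0 = 4, and there is no ∂_2, so H_1 ≅ Z^4.

As a check, the Euler characteristic is 9 − 12 = -3, which agrees with 1 − 4 = -3.

Hence the Betti numbers are b_0 = 1, b_1 = 4.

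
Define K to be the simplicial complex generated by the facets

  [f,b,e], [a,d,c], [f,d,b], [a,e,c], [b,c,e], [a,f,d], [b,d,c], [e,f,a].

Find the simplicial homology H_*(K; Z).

H_0 ≅ Z,  H_1 = 0,  H_2 ≅ Z.

Fix the vertex order a < b < c < d < e < f and write every simplex with vertices in increasing order. Then dim K = 2 and the simplices of K are:

  0-simplices (6): a, b, c, d, e, f
  1-simplices (12): ac, ad, ae, af, bc, bd, be, bf, cd, ce, df, ef
  2-simplices (8): acd, ace, adf, aef, bcd, bce, bdf, bef

giving chain groups C_0 ≅ Z^6, C_1 ≅ Z^12, C_2 ≅ Z^8.

The boundary map ∂_1: C_1 → C_0 maps an edge to its endpoints' difference, ∂[p,q] = q − p. For instance
  ∂bd = d − b.
The 6×12 boundary matrix has rank 5 and Smith normal form diag(1,1,1,1,1).

∂_2: C_2 → C_1 sends each 2-simplex [p,q,r] to [q,r] − [p,r] + [p,q]. For instance
  ∂bce = ce − be + bc,
  ∂acd = cd − ad + ac.
The resulting 12×8 matrix has rank 7, and its Smith normal form has invariant factors (1,1,1,1,1,1,1).

Now H_k = ker ∂_k / im ∂_{k+1}, so:

  H_0: rank C_0 − rank ∂_1 = 6 − 5 = 1, and the invariant factors of ∂_1 are all 1, so H_0 = Z.
  H_1: rank ker ∂_1 − rank ∂_2 = (12 − 5) − 7 = 0, and the invariant factors of ∂_2 are all 1, so H_1 = 0.
  H_2: rank ker ∂_2 − rank ∂_3 = (8 − 7) − 0 = 1, and there is no ∂_3, so H_2 = Z.

As a check, the Euler characteristic is 6 − 12 + 8 = 2, which agrees with 1 − 0 + 1 = 2.
(K is a triangulation of the 2-sphere S^2.)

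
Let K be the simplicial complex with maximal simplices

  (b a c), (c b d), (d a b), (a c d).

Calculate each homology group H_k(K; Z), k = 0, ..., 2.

H_0 ≅ Z,  H_1 = 0,  H_2 ≅ Z.

K has 4 vertices, 6 edges, 4 triangles.
rank ∂_0 = 0, rank ∂_1 = 3 ⇒ b_0 = 4 − 0 − 3 = 1; all invariant factors of ∂_1 are 1 so no torsion. So H_0 = Z.
rank ∂_1 = 3, rank ∂_2 = 3 ⇒ b_1 = 6 − 3 − 3 = 0; all invariant factors of ∂_2 are 1 so no torsion. So H_1 = 0.
rank ∂_2 = 3, rank ∂_3 = 0 ⇒ b_2 = 4 − 3 − 0 = 1. So H_2 = Z.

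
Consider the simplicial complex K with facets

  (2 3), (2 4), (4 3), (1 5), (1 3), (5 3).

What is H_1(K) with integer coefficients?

H_1 = Z^2.

We work with the vertex ordering 1 < 2 < 3 < 4 < 5. The simplices of K, each written with vertices in increasing order, are:

  0-simplices (5): [1], [2], [3], [4], [5]
  1-simplices (6): [1,3], [1,5], [2,3], [2,4], [3,4], [3,5]

Hence C_0 ≅ Z^5, C_1 ≅ Z^6.

Boundary ∂_1: C_1 → C_0 is given by ∂[p,q] = [q] − [p]. For instance
  ∂[3,4] = [4] − [3].
The resulting 5×6 matrix has rank 4, and its Smith normal form has invariant factors (1,1,1,1).

From H_k ≅ ker(∂_k) / im(∂_{k+1}) we obtain:

  H_1: rank ker ∂_1 − rank ∂_2 = (6 − 4) − 0 = 2, and there is no ∂_2, so H_1 = Z^2.

(K is a triangulation of a wedge of 2 circles.)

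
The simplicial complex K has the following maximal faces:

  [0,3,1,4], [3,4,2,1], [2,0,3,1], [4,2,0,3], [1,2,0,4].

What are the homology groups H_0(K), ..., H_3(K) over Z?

H_0 ≅ Z,  H_1 = 0,  H_2 = 0,  H_3 ≅ Z.

We work with the vertex ordering 0 < 1 < 2 < 3 < 4. The simplices of K, each written with vertices in increasing order, are:

  0-simplices (5): [0], [1], [2], [3], [4]
  1-simplices (10): [0,1], [0,2], [0,3], [0,4], [1,2], [1,3], [1,4], [2,3], [2,4], [3,4]
  2-simplices (10): [0,1,2], [0,1,3], [0,1,4], [0,2,3], [0,2,4], [0,3,4], [1,2,3], [1,2,4], [1,3,4], [2,3,4]
  3-simplices (5): [0,1,2,3], [0,1,2,4], [0,1,3,4], [0,2,3,4], [1,2,3,4]

so the chain groups are C_0 ≅ Z^5, C_1 ≅ Z^10, C_2 ≅ Z^10, C_3 ≅ Z^5.

Boundary ∂_1: C_1 → C_0 maps an edge to its endpoints' difference, ∂[p,q] = q − p. For instance
  ∂[0,4] = [4] − [0].
As a 5×10 matrix over Z this has rank 4, with invariant factors (1,1,1,1).

Boundary ∂_2: C_2 → C_1 acts by ∂[p,q,r] = [q,r] − [p,r] + [p,q]. For instance
  ∂[1,2,4] = [2,4] − [1,4] + [1,2],
  ∂[0,1,2] = [1,2] − [0,2] + [0,1].
The 10×10 boundary matrix has rank 6 and Smith normal form diag(1,1,1,1,1,1).

∂_3: C_3 → C_2 sends each 3-simplex σ to the alternating sum Σ_i (−1)^i (σ with its i-th vertex removed). For instance
  ∂[0,1,2,4] = [1,2,4] − [0,2,4] + [0,1,4] − [0,1,2],
  ∂[0,1,2,3] = [1,2,3] − [0,2,3] + [0,1,3] − [0,1,2].
The 10×5 boundary matrix has rank 4 and Smith normal form diag(1,1,1,1).

Reading off H_k = ker ∂_k / im ∂_{k+1}:

  H_0: rank C_0 − rank ∂_1 = 5 − 4 = 1, and the invariant factors of ∂_1 are all 1, so H_0 ≅ Z.
  H_1: rank ker ∂_1 − rank ∂_2 = (10 − 4) − 6 = 0, and the invariant factors of ∂_2 are all 1, so H_1 ≅ 0.
  H_2: rank ker ∂_2 − rank ∂_3 = (10 − 6) − 4 = 0, and the invariant factors of ∂_3 are all 1, so H_2 ≅ 0.
  H_3: rank ker ∂_3 − rank ∂_4 = (5 − 4) − 0 = 1, and there is no ∂_4, so H_3 ≅ Z.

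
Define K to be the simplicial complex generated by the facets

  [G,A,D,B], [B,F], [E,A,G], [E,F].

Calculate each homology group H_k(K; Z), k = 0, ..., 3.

K has 6 vertices, 10 edges, 5 triangles, 1 3-simplex.
rank ∂_0 = 0, rank ∂_1 = 5 ⇒ b_0 = 6 − 0 − 5 = 1; all invariant factors of ∂_1 are 1 so no torsion. So H_0 ≅ Z.
rank ∂_1 = 5, rank ∂_2 = 4 ⇒ b_1 = 10 − 5 − 4 = 1; all invariant factors of ∂_2 are 1 so no torsion. So H_1 ≅ Z.
rank ∂_2 = 4, rank ∂_3 = 1 ⇒ b_2 = 5 − 4 − 1 = 0; all invariant factors of ∂_3 are 1 so no torsion. So H_2 ≅ 0.
rank ∂_3 = 1, rank ∂_4 = 0 ⇒ b_3 = 1 − 1 − 0 = 0. So H_3 ≅ 0.

H_0 = Z,  H_1 = Z,  H_2 = 0,  H_3 = 0.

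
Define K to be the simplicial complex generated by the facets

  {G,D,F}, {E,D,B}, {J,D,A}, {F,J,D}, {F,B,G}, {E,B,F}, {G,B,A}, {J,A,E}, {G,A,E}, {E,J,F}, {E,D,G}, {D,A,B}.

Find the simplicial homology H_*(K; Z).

H_0 ≅ Z,  H_1 ≅ Z/2,  H_2 = 0.

Fix the vertex order A < B < D < E < F < G < J and write every simplex with vertices in increasing order. Then dim K = 2 and the simplices of K are:

  0-simplices (7): A, B, D, E, F, G, J
  1-simplices (18): AB, AD, AE, AG, AJ, BD, BE, BF, BG, DE, DF, DG, DJ, EF, EG, EJ, FG, FJ
  2-simplices (12): ABD, ABG, ADJ, AEG, AEJ, BDE, BEF, BFG, DEG, DFG, DFJ, EFJ

so the chain groups are C_0 ≅ Z^7, C_1 ≅ Z^18, C_2 ≅ Z^12.

∂_1: C_1 → C_0 maps an edge to its endpoints' difference, ∂[p,q] = q − p.
This gives a 7×18 integer matrix of rank 6; reducing to Smith normal form yields diagonal entries (1,1,1,1,1,1).

The boundary map ∂_2: C_2 → C_1 sends each 2-simplex [p,q,r] to [q,r] − [p,r] + [p,q]. For instance
  ∂ADJ = DJ − AJ + AD,
  ∂AEG = EG − AG + AE.
The 18×12 boundary matrix has rank 12 and Smith normal form diag(1,1,1,1,1,1,1,1,1,1,1,2).

Now H_k = ker ∂_k / im ∂_{k+1}, so:

  H_0: rank C_0 − rank ∂_1 = 7 − 6 = 1, and the invariant factors of ∂_1 are all 1, so H_0 = Z.
  H_1: rank ker ∂_1 − rank ∂_2 = (18 − 6) − 12 = 0, and ∂_2 has invariant factor 2 > 1, so H_1 = Z/2.
  H_2: rank ker ∂_2 − rank ∂_3 = (12 − 12) − 0 = 0, and there is no ∂_3, so H_2 = 0.

As a check, the Euler characteristic is 7 − 18 + 12 = 1, which agrees with 1 − 0 + 0 = 1.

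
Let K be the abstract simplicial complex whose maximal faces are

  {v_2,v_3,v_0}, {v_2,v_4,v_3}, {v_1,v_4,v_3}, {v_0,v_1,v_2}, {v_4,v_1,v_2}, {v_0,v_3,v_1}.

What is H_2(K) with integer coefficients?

H_2 = Z.

K has 5 vertices, 9 edges, 6 triangles.
rank ∂_2 = 5, rank ∂_3 = 0 ⇒ b_2 = 6 − 5 − 0 = 1. So H_2 ≅ Z.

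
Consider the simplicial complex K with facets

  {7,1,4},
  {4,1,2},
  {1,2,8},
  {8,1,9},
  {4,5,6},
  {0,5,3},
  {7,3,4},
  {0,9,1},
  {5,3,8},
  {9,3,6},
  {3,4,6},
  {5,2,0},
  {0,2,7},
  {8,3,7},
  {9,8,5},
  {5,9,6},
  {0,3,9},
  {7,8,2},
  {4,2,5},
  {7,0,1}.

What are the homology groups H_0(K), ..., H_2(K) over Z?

Order the vertices as 0 < 1 < 2 < 3 < 4 < 5 < 6 < 7 < 8 < 9. Listing each simplex with vertices in this order, K has dimension 2 with simplices:

  0-simplices (10): [0], [1], [2], [3], [4], [5], [6], [7], [8], [9]
  1-simplices (30): (30 of them)
  2-simplices (20): (20 of them)

Hence C_0 ≅ Z^10, C_1 ≅ Z^30, C_2 ≅ Z^20.

The boundary map ∂_1: C_1 → C_0 maps an edge to its endpoints' difference, ∂[p,q] = q − p. For instance
  ∂[3,8] = [8] − [3].
The resulting 10×30 matrix has rank 9, and its Smith normal form has invariant factors (1,1,1,1,1,1,1,1,1).

∂_2: C_2 → C_1 acts by ∂[p,q,r] = [q,r] − [p,r] + [p,q]. For instance
  ∂[3,4,7] = [4,7] − [3,7] + [3,4],
  ∂[4,5,6] = [5,6] − [4,6] + [4,5].
The resulting 30×20 matrix has rank 20, and its Smith normal form has invariant factors (1,1,1,1,1,1,1,1,1,1,1,1,1,1,1,1,1,1,1,2).

Reading off H_k = ker ∂_k / im ∂_{k+1}:

  H_0: rank C_0 − rank ∂_1 = 10 − 9 = 1, and the invariant factors of ∂_1 are all 1, so H_0 = Z.
  H_1: rank ker ∂_1 − rank ∂_2 = (30 − 9) − 20 = 1, and ∂_2 has invariant factor 2 > 1, so H_1 = Z ⊕ Z/2Z.
  H_2: rank ker ∂_2 − rank ∂_3 = (20 − 20) − 0 = 0, and there is no ∂_3, so H_2 = 0.

H_0 = Z,  H_1 = Z ⊕ Z/2Z,  H_2 = 0.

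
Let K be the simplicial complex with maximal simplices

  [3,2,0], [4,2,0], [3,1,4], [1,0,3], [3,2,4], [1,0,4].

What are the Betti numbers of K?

Take the total order 0 < 1 < 2 < 3 < 4 on the vertex set. Then K (dimension 2) consists of the simplices:

  0-simplices (5): [0], [1], [2], [3], [4]
  1-simplices (9): [0,1], [0,2], [0,3], [0,4], [1,3], [1,4], [2,3], [2,4], [3,4]
  2-simplices (6): [0,1,3], [0,1,4], [0,2,3], [0,2,4], [1,3,4], [2,3,4]

Hence C_0 ≅ Z^5, C_1 ≅ Z^9, C_2 ≅ Z^6.

Boundary ∂_1: C_1 → C_0 sends each edge [p,q] (with p < q) to q − p.
The resulting 5×9 matrix has rank 4, and its Smith normal form has invariant factors (1,1,1,1).

The boundary map ∂_2: C_2 → C_1 acts by ∂[p,q,r] = [q,r] − [p,r] + [p,q]. For instance
  ∂[1,3,4] = [3,4] − [1,4] + [1,3],
  ∂[2,3,4] = [3,4] − [2,4] + [2,3].
This gives a 9×6 integer matrix of rank 5; reducing to Smith normal form yields diagonal entries (1,1,1,1,1).

Now H_k = ker ∂_k / im ∂_{k+1}, so:

  H_0: rank C_0 − rank ∂_1 = 5 − 4 = 1, and the invariant factors of ∂_1 are all 1, so H_0 = Z.
  H_1: rank ker ∂_1 − rank ∂_2 = (9 − 4) − 5 = 0, and the invariant factors of ∂_2 are all 1, so H_1 = 0.
  H_2: rank ker ∂_2 − rank ∂_3 = (6 − 5) − 0 = 1, and there is no ∂_3, so H_2 = Z.

Hence the Betti numbers are b_0 = 1, b_1 = 0, b_2 = 1.

b_0 = 1, b_1 = 0, b_2 = 1.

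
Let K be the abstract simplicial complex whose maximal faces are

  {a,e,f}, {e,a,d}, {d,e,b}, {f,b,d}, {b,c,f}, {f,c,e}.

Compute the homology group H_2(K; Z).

H_2 ≅ 0.

Take the total order a < b < c < d < e < f on the vertex set. Then K (dimension 2) consists of the simplices:

  0-simplices (6): a, b, c, d, e, f
  1-simplices (12): ad, ae, af, bc, bd, be, bf, ce, cf, de, df, ef
  2-simplices (6): ade, aef, bcf, bde, bdf, cef

so the chain groups are C_0 ≅ Z^6, C_1 ≅ Z^12, C_2 ≅ Z^6.

∂_1: C_1 → C_0 maps an edge to its endpoints' difference, ∂[p,q] = q − p. For instance
  ∂ef = f − e.
As a 6×12 matrix over Z this has rank 5, with invariant factors (1,1,1,1,1).

∂_2: C_2 → C_1 maps a triangle to the signed sum of its edges. For instance
  ∂ade = de − ae + ad,
  ∂bdf = df − bf + bd.
The 12×6 boundary matrix has rank 6 and Smith normal form diag(1,1,1,1,1,1).

From H_k ≅ ker(∂_k) / im(∂_{k+1}) we obtain:

  H_2: rank ker ∂_2 − rank ∂_3 = (6 − 6) − 0 = 0, and there is no ∂_3, so H_2 = 0.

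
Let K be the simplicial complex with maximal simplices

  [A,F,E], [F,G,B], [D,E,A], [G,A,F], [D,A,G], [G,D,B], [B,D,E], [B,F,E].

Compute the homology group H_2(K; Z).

K has 6 vertices, 12 edges, 8 triangles.
rank ∂_2 = 7, rank ∂_3 = 0 ⇒ b_2 = 8 − 7 − 0 = 1. So H_2 ≅ Z.

H_2 ≅ Z.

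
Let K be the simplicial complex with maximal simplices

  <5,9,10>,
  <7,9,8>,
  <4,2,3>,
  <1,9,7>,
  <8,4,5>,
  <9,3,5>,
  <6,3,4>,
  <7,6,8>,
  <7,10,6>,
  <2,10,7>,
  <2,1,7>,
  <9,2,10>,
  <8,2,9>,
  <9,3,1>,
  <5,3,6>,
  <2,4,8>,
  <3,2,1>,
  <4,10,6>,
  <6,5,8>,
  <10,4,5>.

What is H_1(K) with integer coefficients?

Order the vertices as 1 < 2 < 3 < 4 < 5 < 6 < 7 < 8 < 9 < 10. Listing each simplex with vertices in this order, K has dimension 2 with simplices:

  0-simplices (10): [1], [2], [3], [4], [5], [6], [7], [8], [9], [10]
  1-simplices (30): (30 of them)
  2-simplices (20): (20 of them)

so the chain groups are C_0 ≅ Z^10, C_1 ≅ Z^30, C_2 ≅ Z^20.

Boundary ∂_1: C_1 → C_0 is given by ∂[p,q] = [q] − [p].
The resulting 10×30 matrix has rank 9, and its Smith normal form has invariant factors (1,1,1,1,1,1,1,1,1).

∂_2: C_2 → C_1 maps a triangle to the signed sum of its edges. For instance
  ∂[1,7,9] = [7,9] − [1,9] + [1,7],
  ∂[4,6,10] = [6,10] − [4,10] + [4,6].
The 30×20 boundary matrix has rank 20 and Smith normal form diag(1,1,1,1,1,1,1,1,1,1,1,1,1,1,1,1,1,1,1,2).

Now H_k = ker ∂_k / im ∂_{k+1}, so:

  H_1: rank ker ∂_1 − rank ∂_2 = (30 − 9) − 20 = 1, and ∂_2 has invariant factor 2 > 1, so H_1 ≅ Z ⊕ Z/2Z.

H_1 ≅ Z ⊕ Z/2Z.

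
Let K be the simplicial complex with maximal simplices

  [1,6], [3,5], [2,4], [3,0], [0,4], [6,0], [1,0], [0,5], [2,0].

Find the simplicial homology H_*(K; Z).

H_0 = Z,  H_1 = Z^3.

Take the total order 0 < 1 < 2 < 3 < 4 < 5 < 6 on the vertex set. Then K (dimension 1) consists of the simplices:

  0-simplices (7): [0], [1], [2], [3], [4], [5], [6]
  1-simplices (9): [0,1], [0,2], [0,3], [0,4], [0,5], [0,6], [1,6], [2,4], [3,5]

giving chain groups C_0 ≅ Z^7, C_1 ≅ Z^9.

∂_1: C_1 → C_0 sends each edge [p,q] (with p < q) to q − p. For instance
  ∂[3,5] = [5] − [3].
The resulting 7×9 matrix has rank 6, and its Smith normal form has invariant factors (1,1,1,1,1,1).

Reading off H_k = ker ∂_k / im ∂_{k+1}:

  H_0: rank C_0 − rank ∂_1 = 7 − 6 = 1, and the invariant factors of ∂_1 are all 1, so H_0 = Z.
  H_1: rank ker ∂_1 − rank ∂_2 = (9 − 6) − 0 = 3, and there is no ∂_2, so H_1 = Z^3.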